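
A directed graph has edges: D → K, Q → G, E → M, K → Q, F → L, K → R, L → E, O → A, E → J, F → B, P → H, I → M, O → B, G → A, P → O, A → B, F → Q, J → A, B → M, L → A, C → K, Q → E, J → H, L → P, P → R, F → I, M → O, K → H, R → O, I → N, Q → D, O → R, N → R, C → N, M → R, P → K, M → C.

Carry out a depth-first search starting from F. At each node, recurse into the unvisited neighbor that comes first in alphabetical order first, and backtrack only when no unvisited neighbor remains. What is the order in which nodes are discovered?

F -> B -> M -> C -> K -> H -> Q -> D -> E -> J -> A -> G -> R -> O -> N -> I -> L -> P

Visit F
F → B
B → M
M → C
C → K
K → H
K → Q
Q → D
Q → E
E → J
J → A
Q → G
K → R
R → O
C → N
F → I
F → L
L → P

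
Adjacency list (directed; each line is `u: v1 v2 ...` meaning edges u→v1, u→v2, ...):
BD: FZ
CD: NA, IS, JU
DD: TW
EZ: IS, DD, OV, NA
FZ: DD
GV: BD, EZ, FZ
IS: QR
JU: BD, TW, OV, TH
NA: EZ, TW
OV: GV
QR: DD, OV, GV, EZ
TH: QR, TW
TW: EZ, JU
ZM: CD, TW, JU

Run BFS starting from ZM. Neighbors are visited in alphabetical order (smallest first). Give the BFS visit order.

ZM, CD, JU, TW, IS, NA, BD, OV, TH, EZ, QR, FZ, GV, DD

Visit ZM; enqueue CD, JU, TW → queue [CD, JU, TW]
Visit CD; enqueue IS, NA → queue [JU, TW, IS, NA]
Visit JU; enqueue BD, OV, TH → queue [TW, IS, NA, BD, OV, TH]
Visit TW; enqueue EZ → queue [IS, NA, BD, OV, TH, EZ]
Visit IS; enqueue QR → queue [NA, BD, OV, TH, EZ, QR]
Visit NA → queue [BD, OV, TH, EZ, QR]
Visit BD; enqueue FZ → queue [OV, TH, EZ, QR, FZ]
Visit OV; enqueue GV → queue [TH, EZ, QR, FZ, GV]
Visit TH → queue [EZ, QR, FZ, GV]
Visit EZ; enqueue DD → queue [QR, FZ, GV, DD]
Visit QR → queue [FZ, GV, DD]
Visit FZ → queue [GV, DD]
Visit GV → queue [DD]
Visit DD → queue []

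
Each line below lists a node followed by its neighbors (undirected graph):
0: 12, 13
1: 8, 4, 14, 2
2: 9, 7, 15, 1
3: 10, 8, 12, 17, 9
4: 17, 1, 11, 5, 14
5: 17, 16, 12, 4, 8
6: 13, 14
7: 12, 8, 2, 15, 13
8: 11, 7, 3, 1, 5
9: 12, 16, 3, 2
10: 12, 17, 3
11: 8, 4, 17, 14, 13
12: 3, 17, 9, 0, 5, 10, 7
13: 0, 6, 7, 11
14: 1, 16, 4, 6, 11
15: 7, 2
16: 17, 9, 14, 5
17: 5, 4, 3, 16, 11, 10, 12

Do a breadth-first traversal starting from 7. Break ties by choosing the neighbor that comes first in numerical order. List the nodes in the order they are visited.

Visit 7; enqueue 2, 8, 12, 13, 15 → queue [2, 8, 12, 13, 15]
Visit 2; enqueue 1, 9 → queue [8, 12, 13, 15, 1, 9]
Visit 8; enqueue 3, 5, 11 → queue [12, 13, 15, 1, 9, 3, 5, 11]
Visit 12; enqueue 0, 10, 17 → queue [13, 15, 1, 9, 3, 5, 11, 0, 10, 17]
Visit 13; enqueue 6 → queue [15, 1, 9, 3, 5, 11, 0, 10, 17, 6]
Visit 15 → queue [1, 9, 3, 5, 11, 0, 10, 17, 6]
Visit 1; enqueue 4, 14 → queue [9, 3, 5, 11, 0, 10, 17, 6, 4, 14]
Visit 9; enqueue 16 → queue [3, 5, 11, 0, 10, 17, 6, 4, 14, 16]
Visit 3 → queue [5, 11, 0, 10, 17, 6, 4, 14, 16]
Visit 5 → queue [11, 0, 10, 17, 6, 4, 14, 16]
Visit 11 → queue [0, 10, 17, 6, 4, 14, 16]
Visit 0 → queue [10, 17, 6, 4, 14, 16]
Visit 10 → queue [17, 6, 4, 14, 16]
Visit 17 → queue [6, 4, 14, 16]
Visit 6 → queue [4, 14, 16]
Visit 4 → queue [14, 16]
Visit 14 → queue [16]
Visit 16 → queue []

7, 2, 8, 12, 13, 15, 1, 9, 3, 5, 11, 0, 10, 17, 6, 4, 14, 16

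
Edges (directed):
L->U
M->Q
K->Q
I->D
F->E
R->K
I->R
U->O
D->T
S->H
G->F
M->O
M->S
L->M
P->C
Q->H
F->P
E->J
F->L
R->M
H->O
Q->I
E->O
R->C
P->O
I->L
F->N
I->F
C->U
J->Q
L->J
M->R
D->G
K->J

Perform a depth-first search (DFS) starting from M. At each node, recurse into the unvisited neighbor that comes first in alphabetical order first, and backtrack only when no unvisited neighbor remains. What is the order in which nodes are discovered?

M → O → Q → H → I → D → G → F → E → J → L → U → N → P → C → T → R → K → S

Visit M
M → O
M → Q
Q → H
Q → I
I → D
D → G
G → F
F → E
E → J
F → L
L → U
F → N
F → P
P → C
D → T
I → R
R → K
M → S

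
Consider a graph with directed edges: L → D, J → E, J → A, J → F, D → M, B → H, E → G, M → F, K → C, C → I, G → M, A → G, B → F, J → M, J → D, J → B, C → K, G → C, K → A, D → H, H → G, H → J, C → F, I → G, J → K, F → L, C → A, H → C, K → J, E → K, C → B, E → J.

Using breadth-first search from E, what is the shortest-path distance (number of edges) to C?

Level 0: E
Level 1: G, J, K
Level 2: A, B, C, D, F, M
Level 3: H, I, L
C first appears at level 2.

2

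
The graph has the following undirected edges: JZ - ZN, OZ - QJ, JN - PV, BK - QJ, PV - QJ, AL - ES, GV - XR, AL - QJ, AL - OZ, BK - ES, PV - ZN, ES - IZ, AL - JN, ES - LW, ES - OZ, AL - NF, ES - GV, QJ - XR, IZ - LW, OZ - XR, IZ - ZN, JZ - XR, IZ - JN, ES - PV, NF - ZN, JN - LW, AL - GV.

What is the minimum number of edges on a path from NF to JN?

2

Level 0: NF
Level 1: AL, ZN
Level 2: ES, GV, IZ, JN, JZ, OZ, PV, QJ
Level 3: BK, LW, XR
JN first appears at level 2.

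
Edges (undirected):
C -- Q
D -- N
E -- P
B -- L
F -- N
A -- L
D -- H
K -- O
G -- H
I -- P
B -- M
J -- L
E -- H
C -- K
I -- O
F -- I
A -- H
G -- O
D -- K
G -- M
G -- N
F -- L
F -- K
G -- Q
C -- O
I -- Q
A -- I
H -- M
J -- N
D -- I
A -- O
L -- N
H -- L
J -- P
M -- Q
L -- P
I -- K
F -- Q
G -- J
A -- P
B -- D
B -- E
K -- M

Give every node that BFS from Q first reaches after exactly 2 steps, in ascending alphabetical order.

A, B, D, H, J, K, L, N, O, P

Level 0: Q
Level 1: C, F, G, I, M
Level 2: A, B, D, H, J, K, L, N, O, P
Level 3: E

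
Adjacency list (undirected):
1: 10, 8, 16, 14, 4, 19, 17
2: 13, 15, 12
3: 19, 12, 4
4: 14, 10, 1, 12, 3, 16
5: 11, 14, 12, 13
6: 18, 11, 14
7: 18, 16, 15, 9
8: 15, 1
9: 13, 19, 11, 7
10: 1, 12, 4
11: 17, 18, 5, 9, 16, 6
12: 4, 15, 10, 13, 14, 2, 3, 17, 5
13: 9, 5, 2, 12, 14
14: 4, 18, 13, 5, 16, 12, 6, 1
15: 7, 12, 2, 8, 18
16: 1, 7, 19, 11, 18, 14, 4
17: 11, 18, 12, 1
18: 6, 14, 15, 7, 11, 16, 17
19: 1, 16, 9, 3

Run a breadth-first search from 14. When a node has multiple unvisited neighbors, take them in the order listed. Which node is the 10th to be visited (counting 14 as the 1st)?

10

Visit 14; enqueue 4, 18, 13, 5, 16, 12, 6, 1 → queue [4, 18, 13, 5, 16, 12, 6, 1]
Visit 4; enqueue 10, 3 → queue [18, 13, 5, 16, 12, 6, 1, 10, 3]
Visit 18; enqueue 15, 7, 11, 17 → queue [13, 5, 16, 12, 6, 1, 10, 3, 15, 7, 11, 17]
Visit 13; enqueue 9, 2 → queue [5, 16, 12, 6, 1, 10, 3, 15, 7, 11, 17, 9, 2]
Visit 5 → queue [16, 12, 6, 1, 10, 3, 15, 7, 11, 17, 9, 2]
Visit 16; enqueue 19 → queue [12, 6, 1, 10, 3, 15, 7, 11, 17, 9, 2, 19]
Visit 12 → queue [6, 1, 10, 3, 15, 7, 11, 17, 9, 2, 19]
Visit 6 → queue [1, 10, 3, 15, 7, 11, 17, 9, 2, 19]
Visit 1; enqueue 8 → queue [10, 3, 15, 7, 11, 17, 9, 2, 19, 8]
Visit 10 → queue [3, 15, 7, 11, 17, 9, 2, 19, 8]
Visit 3 → queue [15, 7, 11, 17, 9, 2, 19, 8]
Visit 15 → queue [7, 11, 17, 9, 2, 19, 8]
Visit 7 → queue [11, 17, 9, 2, 19, 8]
Visit 11 → queue [17, 9, 2, 19, 8]
Visit 17 → queue [9, 2, 19, 8]
Visit 9 → queue [2, 19, 8]
Visit 2 → queue [19, 8]
Visit 19 → queue [8]
Visit 8 → queue []

Visit order: 14, 4, 18, 13, 5, 16, 12, 6, 1, 10, 3, 15, 7, 11, 17, 9, 2, 19, 8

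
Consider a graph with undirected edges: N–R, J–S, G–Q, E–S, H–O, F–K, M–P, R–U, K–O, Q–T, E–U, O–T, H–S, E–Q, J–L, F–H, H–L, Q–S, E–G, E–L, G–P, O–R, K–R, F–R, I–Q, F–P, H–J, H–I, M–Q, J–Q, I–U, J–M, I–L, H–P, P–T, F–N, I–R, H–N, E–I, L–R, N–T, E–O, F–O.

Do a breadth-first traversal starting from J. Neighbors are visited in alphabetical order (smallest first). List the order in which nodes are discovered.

J, H, L, M, Q, S, F, I, N, O, P, E, R, G, T, K, U

Visit J; enqueue H, L, M, Q, S → queue [H, L, M, Q, S]
Visit H; enqueue F, I, N, O, P → queue [L, M, Q, S, F, I, N, O, P]
Visit L; enqueue E, R → queue [M, Q, S, F, I, N, O, P, E, R]
Visit M → queue [Q, S, F, I, N, O, P, E, R]
Visit Q; enqueue G, T → queue [S, F, I, N, O, P, E, R, G, T]
Visit S → queue [F, I, N, O, P, E, R, G, T]
Visit F; enqueue K → queue [I, N, O, P, E, R, G, T, K]
Visit I; enqueue U → queue [N, O, P, E, R, G, T, K, U]
Visit N → queue [O, P, E, R, G, T, K, U]
Visit O → queue [P, E, R, G, T, K, U]
Visit P → queue [E, R, G, T, K, U]
Visit E → queue [R, G, T, K, U]
Visit R → queue [G, T, K, U]
Visit G → queue [T, K, U]
Visit T → queue [K, U]
Visit K → queue [U]
Visit U → queue []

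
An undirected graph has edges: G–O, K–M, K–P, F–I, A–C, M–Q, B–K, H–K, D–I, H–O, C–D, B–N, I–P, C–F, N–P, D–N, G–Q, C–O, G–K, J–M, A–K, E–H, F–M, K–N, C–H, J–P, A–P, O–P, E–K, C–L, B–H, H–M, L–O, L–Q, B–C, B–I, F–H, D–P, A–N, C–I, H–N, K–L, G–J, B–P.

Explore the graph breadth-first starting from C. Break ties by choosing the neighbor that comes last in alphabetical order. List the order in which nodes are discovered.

C → O → L → I → H → F → D → B → A → P → G → Q → K → N → M → E → J

Visit C; enqueue O, L, I, H, F, D, B, A → queue [O, L, I, H, F, D, B, A]
Visit O; enqueue P, G → queue [L, I, H, F, D, B, A, P, G]
Visit L; enqueue Q, K → queue [I, H, F, D, B, A, P, G, Q, K]
Visit I → queue [H, F, D, B, A, P, G, Q, K]
Visit H; enqueue N, M, E → queue [F, D, B, A, P, G, Q, K, N, M, E]
Visit F → queue [D, B, A, P, G, Q, K, N, M, E]
Visit D → queue [B, A, P, G, Q, K, N, M, E]
Visit B → queue [A, P, G, Q, K, N, M, E]
Visit A → queue [P, G, Q, K, N, M, E]
Visit P; enqueue J → queue [G, Q, K, N, M, E, J]
Visit G → queue [Q, K, N, M, E, J]
Visit Q → queue [K, N, M, E, J]
Visit K → queue [N, M, E, J]
Visit N → queue [M, E, J]
Visit M → queue [E, J]
Visit E → queue [J]
Visit J → queue []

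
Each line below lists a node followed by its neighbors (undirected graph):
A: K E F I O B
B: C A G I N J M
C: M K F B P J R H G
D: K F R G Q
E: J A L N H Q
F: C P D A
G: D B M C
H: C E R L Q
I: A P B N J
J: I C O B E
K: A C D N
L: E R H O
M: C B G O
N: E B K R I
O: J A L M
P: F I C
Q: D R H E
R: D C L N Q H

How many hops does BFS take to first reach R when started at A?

Level 0: A
Level 1: B, E, F, I, K, O
Level 2: C, D, G, H, J, L, M, N, P, Q
Level 3: R
R first appears at level 3.

3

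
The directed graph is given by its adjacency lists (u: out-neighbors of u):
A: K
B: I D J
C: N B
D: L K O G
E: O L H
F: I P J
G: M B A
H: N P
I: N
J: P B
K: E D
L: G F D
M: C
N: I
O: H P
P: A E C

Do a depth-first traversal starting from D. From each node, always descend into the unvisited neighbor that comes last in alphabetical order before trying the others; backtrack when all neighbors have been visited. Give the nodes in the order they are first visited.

Visit D
D → O
O → P
P → E
E → L
L → G
G → M
M → C
C → N
N → I
C → B
B → J
G → A
A → K
L → F
E → H

D O P E L G M C N I B J A K F H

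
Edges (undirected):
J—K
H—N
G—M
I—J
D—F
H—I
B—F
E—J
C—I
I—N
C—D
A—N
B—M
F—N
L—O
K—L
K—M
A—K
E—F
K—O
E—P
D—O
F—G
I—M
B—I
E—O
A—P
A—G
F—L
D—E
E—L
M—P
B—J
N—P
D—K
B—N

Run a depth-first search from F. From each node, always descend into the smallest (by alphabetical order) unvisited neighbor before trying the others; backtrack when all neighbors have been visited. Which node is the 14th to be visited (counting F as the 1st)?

H

Visit F
F → B
B → I
I → C
C → D
D → E
E → J
J → K
K → A
A → G
G → M
M → P
P → N
N → H
K → L
L → O

Visit order: F, B, I, C, D, E, J, K, A, G, M, P, N, H, L, O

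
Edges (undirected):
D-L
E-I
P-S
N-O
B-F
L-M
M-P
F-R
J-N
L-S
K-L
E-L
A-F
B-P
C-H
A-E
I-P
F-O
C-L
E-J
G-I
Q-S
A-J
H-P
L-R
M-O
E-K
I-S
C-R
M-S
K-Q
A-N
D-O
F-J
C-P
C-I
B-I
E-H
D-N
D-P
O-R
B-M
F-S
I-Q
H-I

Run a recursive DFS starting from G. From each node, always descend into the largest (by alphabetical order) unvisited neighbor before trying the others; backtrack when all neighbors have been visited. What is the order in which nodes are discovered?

G -> I -> S -> Q -> K -> L -> R -> O -> N -> J -> F -> B -> P -> M -> H -> E -> A -> C -> D

Visit G
G → I
I → S
S → Q
Q → K
K → L
L → R
R → O
O → N
N → J
J → F
F → B
B → P
P → M
P → H
H → E
E → A
H → C
P → D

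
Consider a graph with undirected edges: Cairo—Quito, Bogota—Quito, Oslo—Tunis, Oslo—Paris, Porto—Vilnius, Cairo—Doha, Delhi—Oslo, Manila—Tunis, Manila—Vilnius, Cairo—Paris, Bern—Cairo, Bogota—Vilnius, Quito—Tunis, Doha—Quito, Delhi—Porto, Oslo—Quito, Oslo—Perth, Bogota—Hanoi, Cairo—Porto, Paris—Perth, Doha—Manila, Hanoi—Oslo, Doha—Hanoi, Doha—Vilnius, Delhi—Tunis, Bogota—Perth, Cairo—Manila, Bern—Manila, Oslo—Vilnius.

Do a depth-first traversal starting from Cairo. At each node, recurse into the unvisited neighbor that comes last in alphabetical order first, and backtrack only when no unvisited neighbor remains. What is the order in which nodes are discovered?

Cairo -> Quito -> Tunis -> Oslo -> Vilnius -> Porto -> Delhi -> Manila -> Doha -> Hanoi -> Bogota -> Perth -> Paris -> Bern

Visit Cairo
Cairo → Quito
Quito → Tunis
Tunis → Oslo
Oslo → Vilnius
Vilnius → Porto
Porto → Delhi
Vilnius → Manila
Manila → Doha
Doha → Hanoi
Hanoi → Bogota
Bogota → Perth
Perth → Paris
Manila → Bern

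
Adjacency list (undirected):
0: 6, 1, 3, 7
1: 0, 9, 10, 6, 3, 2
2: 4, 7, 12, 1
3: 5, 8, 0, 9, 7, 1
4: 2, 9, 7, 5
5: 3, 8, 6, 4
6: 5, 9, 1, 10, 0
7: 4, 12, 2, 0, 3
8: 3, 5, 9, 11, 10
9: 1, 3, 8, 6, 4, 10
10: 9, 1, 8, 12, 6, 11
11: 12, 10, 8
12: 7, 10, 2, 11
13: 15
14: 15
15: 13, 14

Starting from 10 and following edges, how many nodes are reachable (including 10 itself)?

BFS from 10 visits: 10, 1, 6, 8, 9, 11, 12, 0, 2, 3, 5, 4, 7
Reachable nodes: 13 of 16 total.

13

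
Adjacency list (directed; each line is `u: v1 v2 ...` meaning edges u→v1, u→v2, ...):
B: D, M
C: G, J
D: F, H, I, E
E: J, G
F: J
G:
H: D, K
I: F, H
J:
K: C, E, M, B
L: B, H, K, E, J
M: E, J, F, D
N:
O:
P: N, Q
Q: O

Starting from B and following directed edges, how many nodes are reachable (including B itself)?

BFS from B visits: B, D, M, F, H, I, E, J, K, G, C
Reachable nodes: 11 of 16 total.

11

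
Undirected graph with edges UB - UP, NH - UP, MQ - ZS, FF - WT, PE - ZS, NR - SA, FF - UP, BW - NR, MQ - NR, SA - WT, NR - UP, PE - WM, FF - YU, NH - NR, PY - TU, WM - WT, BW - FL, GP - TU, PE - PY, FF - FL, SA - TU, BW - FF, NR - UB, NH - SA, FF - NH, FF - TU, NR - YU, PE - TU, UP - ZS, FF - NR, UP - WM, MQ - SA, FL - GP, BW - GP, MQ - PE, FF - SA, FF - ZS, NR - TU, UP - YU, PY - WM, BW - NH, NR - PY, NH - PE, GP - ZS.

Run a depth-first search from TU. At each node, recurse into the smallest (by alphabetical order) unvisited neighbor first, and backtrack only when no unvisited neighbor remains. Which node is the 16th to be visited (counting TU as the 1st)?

WT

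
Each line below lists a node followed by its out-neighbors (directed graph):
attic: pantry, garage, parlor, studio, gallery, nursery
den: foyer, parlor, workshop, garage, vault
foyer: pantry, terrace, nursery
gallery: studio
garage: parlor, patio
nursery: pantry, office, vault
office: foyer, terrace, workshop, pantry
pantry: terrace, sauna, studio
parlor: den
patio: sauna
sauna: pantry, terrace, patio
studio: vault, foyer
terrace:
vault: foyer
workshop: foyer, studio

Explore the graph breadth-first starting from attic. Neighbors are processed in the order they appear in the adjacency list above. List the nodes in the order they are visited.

Visit attic; enqueue pantry, garage, parlor, studio, gallery, nursery → queue [pantry, garage, parlor, studio, gallery, nursery]
Visit pantry; enqueue terrace, sauna → queue [garage, parlor, studio, gallery, nursery, terrace, sauna]
Visit garage; enqueue patio → queue [parlor, studio, gallery, nursery, terrace, sauna, patio]
Visit parlor; enqueue den → queue [studio, gallery, nursery, terrace, sauna, patio, den]
Visit studio; enqueue vault, foyer → queue [gallery, nursery, terrace, sauna, patio, den, vault, foyer]
Visit gallery → queue [nursery, terrace, sauna, patio, den, vault, foyer]
Visit nursery; enqueue office → queue [terrace, sauna, patio, den, vault, foyer, office]
Visit terrace → queue [sauna, patio, den, vault, foyer, office]
Visit sauna → queue [patio, den, vault, foyer, office]
Visit patio → queue [den, vault, foyer, office]
Visit den; enqueue workshop → queue [vault, foyer, office, workshop]
Visit vault → queue [foyer, office, workshop]
Visit foyer → queue [office, workshop]
Visit office → queue [workshop]
Visit workshop → queue []

attic -> pantry -> garage -> parlor -> studio -> gallery -> nursery -> terrace -> sauna -> patio -> den -> vault -> foyer -> office -> workshop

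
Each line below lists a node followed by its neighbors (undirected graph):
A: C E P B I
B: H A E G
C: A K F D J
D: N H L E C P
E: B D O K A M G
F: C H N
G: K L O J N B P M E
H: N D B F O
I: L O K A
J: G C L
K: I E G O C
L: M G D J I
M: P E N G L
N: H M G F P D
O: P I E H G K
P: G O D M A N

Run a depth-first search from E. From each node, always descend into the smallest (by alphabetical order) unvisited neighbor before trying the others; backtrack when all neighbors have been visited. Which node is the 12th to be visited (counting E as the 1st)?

L

Visit E
E → A
A → B
B → G
G → J
J → C
C → D
D → H
H → F
F → N
N → M
M → L
L → I
I → K
K → O
O → P

Visit order: E, A, B, G, J, C, D, H, F, N, M, L, I, K, O, P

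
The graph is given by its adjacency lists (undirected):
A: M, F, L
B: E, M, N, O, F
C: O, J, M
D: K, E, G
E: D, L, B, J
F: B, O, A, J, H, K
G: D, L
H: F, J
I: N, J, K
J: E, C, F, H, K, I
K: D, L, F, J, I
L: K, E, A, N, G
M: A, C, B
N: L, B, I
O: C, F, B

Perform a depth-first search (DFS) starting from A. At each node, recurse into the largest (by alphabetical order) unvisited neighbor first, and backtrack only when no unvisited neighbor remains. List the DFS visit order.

Visit A
A → M
M → C
C → O
O → F
F → K
K → L
L → N
N → I
I → J
J → H
J → E
E → D
D → G
E → B

A → M → C → O → F → K → L → N → I → J → H → E → D → G → B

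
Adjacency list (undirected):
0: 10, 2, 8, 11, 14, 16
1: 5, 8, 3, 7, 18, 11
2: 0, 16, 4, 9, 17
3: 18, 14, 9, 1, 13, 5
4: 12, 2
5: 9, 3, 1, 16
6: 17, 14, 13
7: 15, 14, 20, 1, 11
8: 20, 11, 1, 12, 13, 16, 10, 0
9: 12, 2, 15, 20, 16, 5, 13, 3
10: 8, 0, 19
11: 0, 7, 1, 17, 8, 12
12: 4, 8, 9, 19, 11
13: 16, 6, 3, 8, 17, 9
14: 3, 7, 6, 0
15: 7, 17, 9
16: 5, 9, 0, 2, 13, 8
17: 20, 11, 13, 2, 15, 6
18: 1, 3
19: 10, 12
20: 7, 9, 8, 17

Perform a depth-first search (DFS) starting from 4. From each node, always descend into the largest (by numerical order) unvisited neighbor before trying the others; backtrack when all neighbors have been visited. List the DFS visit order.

Visit 4
4 → 12
12 → 19
19 → 10
10 → 8
8 → 20
20 → 17
17 → 15
15 → 9
9 → 16
16 → 13
13 → 6
6 → 14
14 → 7
7 → 11
11 → 1
1 → 18
18 → 3
3 → 5
11 → 0
0 → 2

4, 12, 19, 10, 8, 20, 17, 15, 9, 16, 13, 6, 14, 7, 11, 1, 18, 3, 5, 0, 2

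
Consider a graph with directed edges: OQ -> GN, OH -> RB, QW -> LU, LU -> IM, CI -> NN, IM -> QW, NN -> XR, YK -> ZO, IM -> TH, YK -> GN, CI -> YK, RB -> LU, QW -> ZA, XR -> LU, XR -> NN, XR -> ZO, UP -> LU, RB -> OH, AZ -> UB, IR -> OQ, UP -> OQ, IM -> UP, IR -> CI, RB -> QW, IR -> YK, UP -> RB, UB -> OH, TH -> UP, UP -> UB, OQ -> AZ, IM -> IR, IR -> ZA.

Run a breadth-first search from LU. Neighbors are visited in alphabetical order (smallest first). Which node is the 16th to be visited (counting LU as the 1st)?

Visit LU; enqueue IM → queue [IM]
Visit IM; enqueue IR, QW, TH, UP → queue [IR, QW, TH, UP]
Visit IR; enqueue CI, OQ, YK, ZA → queue [QW, TH, UP, CI, OQ, YK, ZA]
Visit QW → queue [TH, UP, CI, OQ, YK, ZA]
Visit TH → queue [UP, CI, OQ, YK, ZA]
Visit UP; enqueue RB, UB → queue [CI, OQ, YK, ZA, RB, UB]
Visit CI; enqueue NN → queue [OQ, YK, ZA, RB, UB, NN]
Visit OQ; enqueue AZ, GN → queue [YK, ZA, RB, UB, NN, AZ, GN]
Visit YK; enqueue ZO → queue [ZA, RB, UB, NN, AZ, GN, ZO]
Visit ZA → queue [RB, UB, NN, AZ, GN, ZO]
Visit RB; enqueue OH → queue [UB, NN, AZ, GN, ZO, OH]
Visit UB → queue [NN, AZ, GN, ZO, OH]
Visit NN; enqueue XR → queue [AZ, GN, ZO, OH, XR]
Visit AZ → queue [GN, ZO, OH, XR]
Visit GN → queue [ZO, OH, XR]
Visit ZO → queue [OH, XR]
Visit OH → queue [XR]
Visit XR → queue []

Visit order: LU, IM, IR, QW, TH, UP, CI, OQ, YK, ZA, RB, UB, NN, AZ, GN, ZO, OH, XR

ZO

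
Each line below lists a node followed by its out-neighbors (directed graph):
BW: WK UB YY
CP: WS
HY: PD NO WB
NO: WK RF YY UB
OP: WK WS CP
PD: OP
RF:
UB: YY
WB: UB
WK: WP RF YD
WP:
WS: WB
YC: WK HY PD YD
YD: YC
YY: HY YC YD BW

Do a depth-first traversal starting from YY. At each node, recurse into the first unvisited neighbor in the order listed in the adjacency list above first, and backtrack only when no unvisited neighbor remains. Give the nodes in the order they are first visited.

Visit YY
YY → HY
HY → PD
PD → OP
OP → WK
WK → WP
WK → RF
WK → YD
YD → YC
OP → WS
WS → WB
WB → UB
OP → CP
HY → NO
YY → BW

YY HY PD OP WK WP RF YD YC WS WB UB CP NO BW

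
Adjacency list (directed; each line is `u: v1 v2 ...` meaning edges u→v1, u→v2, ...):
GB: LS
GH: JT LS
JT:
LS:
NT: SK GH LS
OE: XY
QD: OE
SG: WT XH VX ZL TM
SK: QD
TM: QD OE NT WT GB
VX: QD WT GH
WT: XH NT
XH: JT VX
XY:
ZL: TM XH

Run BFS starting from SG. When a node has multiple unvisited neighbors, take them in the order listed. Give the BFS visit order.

Visit SG; enqueue WT, XH, VX, ZL, TM → queue [WT, XH, VX, ZL, TM]
Visit WT; enqueue NT → queue [XH, VX, ZL, TM, NT]
Visit XH; enqueue JT → queue [VX, ZL, TM, NT, JT]
Visit VX; enqueue QD, GH → queue [ZL, TM, NT, JT, QD, GH]
Visit ZL → queue [TM, NT, JT, QD, GH]
Visit TM; enqueue OE, GB → queue [NT, JT, QD, GH, OE, GB]
Visit NT; enqueue SK, LS → queue [JT, QD, GH, OE, GB, SK, LS]
Visit JT → queue [QD, GH, OE, GB, SK, LS]
Visit QD → queue [GH, OE, GB, SK, LS]
Visit GH → queue [OE, GB, SK, LS]
Visit OE; enqueue XY → queue [GB, SK, LS, XY]
Visit GB → queue [SK, LS, XY]
Visit SK → queue [LS, XY]
Visit LS → queue [XY]
Visit XY → queue []

SG WT XH VX ZL TM NT JT QD GH OE GB SK LS XY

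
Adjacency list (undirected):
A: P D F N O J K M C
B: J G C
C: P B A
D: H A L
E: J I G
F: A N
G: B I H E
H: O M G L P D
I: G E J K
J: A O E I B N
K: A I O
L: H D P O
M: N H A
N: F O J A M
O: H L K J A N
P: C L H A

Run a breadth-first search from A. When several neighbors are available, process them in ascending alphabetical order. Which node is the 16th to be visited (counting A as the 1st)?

G

Visit A; enqueue C, D, F, J, K, M, N, O, P → queue [C, D, F, J, K, M, N, O, P]
Visit C; enqueue B → queue [D, F, J, K, M, N, O, P, B]
Visit D; enqueue H, L → queue [F, J, K, M, N, O, P, B, H, L]
Visit F → queue [J, K, M, N, O, P, B, H, L]
Visit J; enqueue E, I → queue [K, M, N, O, P, B, H, L, E, I]
Visit K → queue [M, N, O, P, B, H, L, E, I]
Visit M → queue [N, O, P, B, H, L, E, I]
Visit N → queue [O, P, B, H, L, E, I]
Visit O → queue [P, B, H, L, E, I]
Visit P → queue [B, H, L, E, I]
Visit B; enqueue G → queue [H, L, E, I, G]
Visit H → queue [L, E, I, G]
Visit L → queue [E, I, G]
Visit E → queue [I, G]
Visit I → queue [G]
Visit G → queue []

Visit order: A, C, D, F, J, K, M, N, O, P, B, H, L, E, I, G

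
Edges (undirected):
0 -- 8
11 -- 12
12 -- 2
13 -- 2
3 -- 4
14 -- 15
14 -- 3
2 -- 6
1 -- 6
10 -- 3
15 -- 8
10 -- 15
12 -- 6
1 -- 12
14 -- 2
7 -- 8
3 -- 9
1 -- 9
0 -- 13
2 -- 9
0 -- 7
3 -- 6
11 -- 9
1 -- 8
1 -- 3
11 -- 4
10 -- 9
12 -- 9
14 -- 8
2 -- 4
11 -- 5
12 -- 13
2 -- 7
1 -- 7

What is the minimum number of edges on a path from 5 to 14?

4

Level 0: 5
Level 1: 11
Level 2: 4, 9, 12
Level 3: 1, 2, 3, 6, 10, 13
Level 4: 0, 7, 8, 14, 15
14 first appears at level 4.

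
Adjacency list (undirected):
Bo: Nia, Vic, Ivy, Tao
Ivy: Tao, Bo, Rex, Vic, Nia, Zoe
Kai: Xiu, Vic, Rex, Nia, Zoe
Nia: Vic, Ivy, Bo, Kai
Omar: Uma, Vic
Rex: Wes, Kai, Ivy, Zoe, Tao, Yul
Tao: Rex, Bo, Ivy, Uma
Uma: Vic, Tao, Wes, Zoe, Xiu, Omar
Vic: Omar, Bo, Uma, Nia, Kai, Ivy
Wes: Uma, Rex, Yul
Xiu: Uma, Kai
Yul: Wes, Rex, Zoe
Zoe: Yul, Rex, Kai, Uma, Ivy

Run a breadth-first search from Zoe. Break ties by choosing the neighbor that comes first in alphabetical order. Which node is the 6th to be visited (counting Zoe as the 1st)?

Visit Zoe; enqueue Ivy, Kai, Rex, Uma, Yul → queue [Ivy, Kai, Rex, Uma, Yul]
Visit Ivy; enqueue Bo, Nia, Tao, Vic → queue [Kai, Rex, Uma, Yul, Bo, Nia, Tao, Vic]
Visit Kai; enqueue Xiu → queue [Rex, Uma, Yul, Bo, Nia, Tao, Vic, Xiu]
Visit Rex; enqueue Wes → queue [Uma, Yul, Bo, Nia, Tao, Vic, Xiu, Wes]
Visit Uma; enqueue Omar → queue [Yul, Bo, Nia, Tao, Vic, Xiu, Wes, Omar]
Visit Yul → queue [Bo, Nia, Tao, Vic, Xiu, Wes, Omar]
Visit Bo → queue [Nia, Tao, Vic, Xiu, Wes, Omar]
Visit Nia → queue [Tao, Vic, Xiu, Wes, Omar]
Visit Tao → queue [Vic, Xiu, Wes, Omar]
Visit Vic → queue [Xiu, Wes, Omar]
Visit Xiu → queue [Wes, Omar]
Visit Wes → queue [Omar]
Visit Omar → queue []

Visit order: Zoe, Ivy, Kai, Rex, Uma, Yul, Bo, Nia, Tao, Vic, Xiu, Wes, Omar

Yul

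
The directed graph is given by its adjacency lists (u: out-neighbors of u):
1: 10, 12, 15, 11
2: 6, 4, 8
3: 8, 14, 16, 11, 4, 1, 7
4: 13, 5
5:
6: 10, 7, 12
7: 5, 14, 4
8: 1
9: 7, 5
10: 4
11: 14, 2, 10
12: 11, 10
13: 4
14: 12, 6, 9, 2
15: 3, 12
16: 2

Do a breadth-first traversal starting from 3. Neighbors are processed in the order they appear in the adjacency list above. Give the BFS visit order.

3 8 14 16 11 4 1 7 12 6 9 2 10 13 5 15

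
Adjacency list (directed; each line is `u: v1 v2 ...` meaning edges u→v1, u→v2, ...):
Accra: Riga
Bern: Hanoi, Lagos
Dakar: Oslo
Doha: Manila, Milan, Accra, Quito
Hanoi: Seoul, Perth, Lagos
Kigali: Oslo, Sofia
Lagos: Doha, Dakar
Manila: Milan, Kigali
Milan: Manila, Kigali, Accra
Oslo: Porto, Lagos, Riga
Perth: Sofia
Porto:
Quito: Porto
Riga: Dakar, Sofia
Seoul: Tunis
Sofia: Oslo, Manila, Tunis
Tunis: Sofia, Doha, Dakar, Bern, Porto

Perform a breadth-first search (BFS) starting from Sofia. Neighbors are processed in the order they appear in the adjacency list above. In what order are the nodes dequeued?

Sofia, Oslo, Manila, Tunis, Porto, Lagos, Riga, Milan, Kigali, Doha, Dakar, Bern, Accra, Quito, Hanoi, Seoul, Perth

Visit Sofia; enqueue Oslo, Manila, Tunis → queue [Oslo, Manila, Tunis]
Visit Oslo; enqueue Porto, Lagos, Riga → queue [Manila, Tunis, Porto, Lagos, Riga]
Visit Manila; enqueue Milan, Kigali → queue [Tunis, Porto, Lagos, Riga, Milan, Kigali]
Visit Tunis; enqueue Doha, Dakar, Bern → queue [Porto, Lagos, Riga, Milan, Kigali, Doha, Dakar, Bern]
Visit Porto → queue [Lagos, Riga, Milan, Kigali, Doha, Dakar, Bern]
Visit Lagos → queue [Riga, Milan, Kigali, Doha, Dakar, Bern]
Visit Riga → queue [Milan, Kigali, Doha, Dakar, Bern]
Visit Milan; enqueue Accra → queue [Kigali, Doha, Dakar, Bern, Accra]
Visit Kigali → queue [Doha, Dakar, Bern, Accra]
Visit Doha; enqueue Quito → queue [Dakar, Bern, Accra, Quito]
Visit Dakar → queue [Bern, Accra, Quito]
Visit Bern; enqueue Hanoi → queue [Accra, Quito, Hanoi]
Visit Accra → queue [Quito, Hanoi]
Visit Quito → queue [Hanoi]
Visit Hanoi; enqueue Seoul, Perth → queue [Seoul, Perth]
Visit Seoul → queue [Perth]
Visit Perth → queue []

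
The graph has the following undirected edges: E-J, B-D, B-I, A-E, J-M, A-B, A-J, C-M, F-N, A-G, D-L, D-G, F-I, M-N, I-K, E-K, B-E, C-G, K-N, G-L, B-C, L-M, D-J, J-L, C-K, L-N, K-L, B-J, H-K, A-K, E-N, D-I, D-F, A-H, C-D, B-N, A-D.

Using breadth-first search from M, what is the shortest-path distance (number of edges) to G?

Level 0: M
Level 1: C, J, L, N
Level 2: A, B, D, E, F, G, K
Level 3: H, I
G first appears at level 2.

2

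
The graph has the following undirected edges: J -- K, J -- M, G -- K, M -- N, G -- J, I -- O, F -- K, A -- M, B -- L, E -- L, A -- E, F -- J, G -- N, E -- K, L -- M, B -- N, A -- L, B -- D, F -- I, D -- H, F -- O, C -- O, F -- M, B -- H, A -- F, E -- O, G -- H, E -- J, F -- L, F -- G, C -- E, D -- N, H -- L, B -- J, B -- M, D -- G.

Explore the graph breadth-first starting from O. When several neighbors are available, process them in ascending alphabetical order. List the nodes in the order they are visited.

Visit O; enqueue C, E, F, I → queue [C, E, F, I]
Visit C → queue [E, F, I]
Visit E; enqueue A, J, K, L → queue [F, I, A, J, K, L]
Visit F; enqueue G, M → queue [I, A, J, K, L, G, M]
Visit I → queue [A, J, K, L, G, M]
Visit A → queue [J, K, L, G, M]
Visit J; enqueue B → queue [K, L, G, M, B]
Visit K → queue [L, G, M, B]
Visit L; enqueue H → queue [G, M, B, H]
Visit G; enqueue D, N → queue [M, B, H, D, N]
Visit M → queue [B, H, D, N]
Visit B → queue [H, D, N]
Visit H → queue [D, N]
Visit D → queue [N]
Visit N → queue []

O C E F I A J K L G M B H D N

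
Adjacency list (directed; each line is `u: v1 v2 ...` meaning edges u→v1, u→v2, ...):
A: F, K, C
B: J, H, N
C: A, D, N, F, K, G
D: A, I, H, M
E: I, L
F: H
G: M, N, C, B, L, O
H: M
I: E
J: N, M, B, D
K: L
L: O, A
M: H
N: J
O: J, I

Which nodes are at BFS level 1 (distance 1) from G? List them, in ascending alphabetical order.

B, C, L, M, N, O

Level 0: G
Level 1: B, C, L, M, N, O
Level 2: A, D, F, H, I, J, K
Level 3: E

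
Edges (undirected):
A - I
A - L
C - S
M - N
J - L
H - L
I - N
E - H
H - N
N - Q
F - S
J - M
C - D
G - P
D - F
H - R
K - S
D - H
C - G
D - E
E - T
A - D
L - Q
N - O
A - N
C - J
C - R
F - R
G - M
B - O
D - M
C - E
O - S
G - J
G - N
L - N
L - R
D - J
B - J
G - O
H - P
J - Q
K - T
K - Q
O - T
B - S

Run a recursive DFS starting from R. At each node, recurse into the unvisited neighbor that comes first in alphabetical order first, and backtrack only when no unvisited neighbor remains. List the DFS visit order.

R C D A I N G J B O S F K Q L H E T P M

Visit R
R → C
C → D
D → A
A → I
I → N
N → G
G → J
J → B
B → O
O → S
S → F
S → K
K → Q
Q → L
L → H
H → E
E → T
H → P
J → M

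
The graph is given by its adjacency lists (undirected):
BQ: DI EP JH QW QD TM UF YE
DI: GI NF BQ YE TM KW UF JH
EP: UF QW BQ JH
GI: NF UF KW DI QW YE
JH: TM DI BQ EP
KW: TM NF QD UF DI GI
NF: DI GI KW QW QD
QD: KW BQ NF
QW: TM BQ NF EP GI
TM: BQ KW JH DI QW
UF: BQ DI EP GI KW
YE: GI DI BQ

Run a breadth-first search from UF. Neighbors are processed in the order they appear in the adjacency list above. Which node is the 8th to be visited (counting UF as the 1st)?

QW

Visit UF; enqueue BQ, DI, EP, GI, KW → queue [BQ, DI, EP, GI, KW]
Visit BQ; enqueue JH, QW, QD, TM, YE → queue [DI, EP, GI, KW, JH, QW, QD, TM, YE]
Visit DI; enqueue NF → queue [EP, GI, KW, JH, QW, QD, TM, YE, NF]
Visit EP → queue [GI, KW, JH, QW, QD, TM, YE, NF]
Visit GI → queue [KW, JH, QW, QD, TM, YE, NF]
Visit KW → queue [JH, QW, QD, TM, YE, NF]
Visit JH → queue [QW, QD, TM, YE, NF]
Visit QW → queue [QD, TM, YE, NF]
Visit QD → queue [TM, YE, NF]
Visit TM → queue [YE, NF]
Visit YE → queue [NF]
Visit NF → queue []

Visit order: UF, BQ, DI, EP, GI, KW, JH, QW, QD, TM, YE, NF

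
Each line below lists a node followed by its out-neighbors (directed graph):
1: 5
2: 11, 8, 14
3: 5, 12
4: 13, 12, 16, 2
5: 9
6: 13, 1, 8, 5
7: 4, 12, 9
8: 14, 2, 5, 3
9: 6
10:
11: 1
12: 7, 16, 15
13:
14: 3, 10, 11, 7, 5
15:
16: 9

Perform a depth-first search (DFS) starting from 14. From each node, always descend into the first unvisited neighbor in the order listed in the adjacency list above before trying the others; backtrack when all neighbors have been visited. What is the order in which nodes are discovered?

Visit 14
14 → 3
3 → 5
5 → 9
9 → 6
6 → 13
6 → 1
6 → 8
8 → 2
2 → 11
3 → 12
12 → 7
7 → 4
4 → 16
12 → 15
14 → 10

14, 3, 5, 9, 6, 13, 1, 8, 2, 11, 12, 7, 4, 16, 15, 10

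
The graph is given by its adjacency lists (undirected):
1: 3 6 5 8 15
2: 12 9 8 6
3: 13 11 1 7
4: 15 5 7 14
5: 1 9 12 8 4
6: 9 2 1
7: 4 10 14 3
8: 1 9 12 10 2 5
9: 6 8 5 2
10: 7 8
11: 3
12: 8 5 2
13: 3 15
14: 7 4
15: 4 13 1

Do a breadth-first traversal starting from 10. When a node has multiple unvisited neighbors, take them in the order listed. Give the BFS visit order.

10, 7, 8, 4, 14, 3, 1, 9, 12, 2, 5, 15, 13, 11, 6

Visit 10; enqueue 7, 8 → queue [7, 8]
Visit 7; enqueue 4, 14, 3 → queue [8, 4, 14, 3]
Visit 8; enqueue 1, 9, 12, 2, 5 → queue [4, 14, 3, 1, 9, 12, 2, 5]
Visit 4; enqueue 15 → queue [14, 3, 1, 9, 12, 2, 5, 15]
Visit 14 → queue [3, 1, 9, 12, 2, 5, 15]
Visit 3; enqueue 13, 11 → queue [1, 9, 12, 2, 5, 15, 13, 11]
Visit 1; enqueue 6 → queue [9, 12, 2, 5, 15, 13, 11, 6]
Visit 9 → queue [12, 2, 5, 15, 13, 11, 6]
Visit 12 → queue [2, 5, 15, 13, 11, 6]
Visit 2 → queue [5, 15, 13, 11, 6]
Visit 5 → queue [15, 13, 11, 6]
Visit 15 → queue [13, 11, 6]
Visit 13 → queue [11, 6]
Visit 11 → queue [6]
Visit 6 → queue []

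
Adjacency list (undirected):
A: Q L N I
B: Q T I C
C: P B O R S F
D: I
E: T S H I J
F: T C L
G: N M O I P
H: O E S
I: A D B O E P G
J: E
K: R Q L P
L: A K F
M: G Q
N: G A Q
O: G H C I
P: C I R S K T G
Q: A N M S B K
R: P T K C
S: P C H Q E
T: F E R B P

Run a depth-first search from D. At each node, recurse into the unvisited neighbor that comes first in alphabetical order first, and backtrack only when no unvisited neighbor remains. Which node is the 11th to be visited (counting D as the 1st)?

G

Visit D
D → I
I → A
A → L
L → F
F → C
C → B
B → Q
Q → K
K → P
P → G
G → M
G → N
G → O
O → H
H → E
E → J
E → S
E → T
T → R

Visit order: D, I, A, L, F, C, B, Q, K, P, G, M, N, O, H, E, J, S, T, R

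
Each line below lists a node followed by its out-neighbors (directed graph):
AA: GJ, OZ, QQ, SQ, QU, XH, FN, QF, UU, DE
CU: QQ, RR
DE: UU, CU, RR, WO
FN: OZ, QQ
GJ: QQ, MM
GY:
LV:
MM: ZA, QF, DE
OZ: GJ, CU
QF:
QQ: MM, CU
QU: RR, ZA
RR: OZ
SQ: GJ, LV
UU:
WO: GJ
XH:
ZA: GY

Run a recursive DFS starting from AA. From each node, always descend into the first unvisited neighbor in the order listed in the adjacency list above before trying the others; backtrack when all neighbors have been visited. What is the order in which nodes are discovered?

Visit AA
AA → GJ
GJ → QQ
QQ → MM
MM → ZA
ZA → GY
MM → QF
MM → DE
DE → UU
DE → CU
CU → RR
RR → OZ
DE → WO
AA → SQ
SQ → LV
AA → QU
AA → XH
AA → FN

AA → GJ → QQ → MM → ZA → GY → QF → DE → UU → CU → RR → OZ → WO → SQ → LV → QU → XH → FN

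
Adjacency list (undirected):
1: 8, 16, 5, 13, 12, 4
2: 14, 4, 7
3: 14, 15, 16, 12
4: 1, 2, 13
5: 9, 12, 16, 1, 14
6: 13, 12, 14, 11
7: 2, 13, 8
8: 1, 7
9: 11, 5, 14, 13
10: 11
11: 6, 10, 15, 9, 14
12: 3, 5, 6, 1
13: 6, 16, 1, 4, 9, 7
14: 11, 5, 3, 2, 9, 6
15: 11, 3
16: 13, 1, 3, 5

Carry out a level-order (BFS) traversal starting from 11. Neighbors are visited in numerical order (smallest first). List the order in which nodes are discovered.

Visit 11; enqueue 6, 9, 10, 14, 15 → queue [6, 9, 10, 14, 15]
Visit 6; enqueue 12, 13 → queue [9, 10, 14, 15, 12, 13]
Visit 9; enqueue 5 → queue [10, 14, 15, 12, 13, 5]
Visit 10 → queue [14, 15, 12, 13, 5]
Visit 14; enqueue 2, 3 → queue [15, 12, 13, 5, 2, 3]
Visit 15 → queue [12, 13, 5, 2, 3]
Visit 12; enqueue 1 → queue [13, 5, 2, 3, 1]
Visit 13; enqueue 4, 7, 16 → queue [5, 2, 3, 1, 4, 7, 16]
Visit 5 → queue [2, 3, 1, 4, 7, 16]
Visit 2 → queue [3, 1, 4, 7, 16]
Visit 3 → queue [1, 4, 7, 16]
Visit 1; enqueue 8 → queue [4, 7, 16, 8]
Visit 4 → queue [7, 16, 8]
Visit 7 → queue [16, 8]
Visit 16 → queue [8]
Visit 8 → queue []

11 6 9 10 14 15 12 13 5 2 3 1 4 7 16 8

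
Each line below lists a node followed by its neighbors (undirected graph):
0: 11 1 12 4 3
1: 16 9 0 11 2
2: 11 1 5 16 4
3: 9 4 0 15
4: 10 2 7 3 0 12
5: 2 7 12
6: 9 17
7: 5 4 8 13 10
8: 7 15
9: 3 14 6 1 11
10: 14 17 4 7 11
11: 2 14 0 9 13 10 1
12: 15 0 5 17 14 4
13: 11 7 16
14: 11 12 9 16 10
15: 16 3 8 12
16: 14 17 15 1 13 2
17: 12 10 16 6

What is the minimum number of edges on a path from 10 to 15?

3

Level 0: 10
Level 1: 4, 7, 11, 14, 17
Level 2: 0, 1, 2, 3, 5, 6, 8, 9, 12, 13, 16
Level 3: 15
15 first appears at level 3.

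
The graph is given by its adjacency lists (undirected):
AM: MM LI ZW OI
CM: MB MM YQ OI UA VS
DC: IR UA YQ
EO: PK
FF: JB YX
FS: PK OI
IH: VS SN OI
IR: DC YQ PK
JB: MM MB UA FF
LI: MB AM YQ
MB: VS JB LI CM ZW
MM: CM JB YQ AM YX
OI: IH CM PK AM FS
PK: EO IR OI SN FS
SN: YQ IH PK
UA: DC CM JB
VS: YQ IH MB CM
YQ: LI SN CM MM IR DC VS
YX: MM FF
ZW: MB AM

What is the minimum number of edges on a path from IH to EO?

Level 0: IH
Level 1: OI, SN, VS
Level 2: AM, CM, FS, MB, PK, YQ
Level 3: DC, EO, IR, JB, LI, MM, UA, ZW
Level 4: FF, YX
EO first appears at level 3.

3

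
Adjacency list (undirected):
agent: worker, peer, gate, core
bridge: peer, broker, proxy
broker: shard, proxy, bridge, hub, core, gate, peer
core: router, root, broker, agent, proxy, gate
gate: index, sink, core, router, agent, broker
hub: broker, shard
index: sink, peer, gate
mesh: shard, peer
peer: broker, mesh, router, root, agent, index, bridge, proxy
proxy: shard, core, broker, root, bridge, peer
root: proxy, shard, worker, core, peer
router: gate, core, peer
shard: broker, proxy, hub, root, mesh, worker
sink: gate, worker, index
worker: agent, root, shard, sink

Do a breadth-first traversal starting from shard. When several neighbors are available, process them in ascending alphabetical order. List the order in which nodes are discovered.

shard, broker, hub, mesh, proxy, root, worker, bridge, core, gate, peer, agent, sink, router, index

Visit shard; enqueue broker, hub, mesh, proxy, root, worker → queue [broker, hub, mesh, proxy, root, worker]
Visit broker; enqueue bridge, core, gate, peer → queue [hub, mesh, proxy, root, worker, bridge, core, gate, peer]
Visit hub → queue [mesh, proxy, root, worker, bridge, core, gate, peer]
Visit mesh → queue [proxy, root, worker, bridge, core, gate, peer]
Visit proxy → queue [root, worker, bridge, core, gate, peer]
Visit root → queue [worker, bridge, core, gate, peer]
Visit worker; enqueue agent, sink → queue [bridge, core, gate, peer, agent, sink]
Visit bridge → queue [core, gate, peer, agent, sink]
Visit core; enqueue router → queue [gate, peer, agent, sink, router]
Visit gate; enqueue index → queue [peer, agent, sink, router, index]
Visit peer → queue [agent, sink, router, index]
Visit agent → queue [sink, router, index]
Visit sink → queue [router, index]
Visit router → queue [index]
Visit index → queue []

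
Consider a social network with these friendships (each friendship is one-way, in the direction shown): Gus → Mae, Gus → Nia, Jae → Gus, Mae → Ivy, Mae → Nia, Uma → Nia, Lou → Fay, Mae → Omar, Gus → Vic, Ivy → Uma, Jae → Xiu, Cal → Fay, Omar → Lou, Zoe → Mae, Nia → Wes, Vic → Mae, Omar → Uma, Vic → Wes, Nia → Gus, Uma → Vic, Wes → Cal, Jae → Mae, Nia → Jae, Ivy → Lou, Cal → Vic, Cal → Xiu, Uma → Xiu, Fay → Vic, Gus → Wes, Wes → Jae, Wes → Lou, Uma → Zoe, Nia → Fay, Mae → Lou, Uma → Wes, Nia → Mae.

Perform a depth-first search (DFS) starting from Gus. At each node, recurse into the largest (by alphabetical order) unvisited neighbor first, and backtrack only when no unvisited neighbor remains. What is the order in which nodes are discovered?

Gus -> Wes -> Lou -> Fay -> Vic -> Mae -> Omar -> Uma -> Zoe -> Xiu -> Nia -> Jae -> Ivy -> Cal

Visit Gus
Gus → Wes
Wes → Lou
Lou → Fay
Fay → Vic
Vic → Mae
Mae → Omar
Omar → Uma
Uma → Zoe
Uma → Xiu
Uma → Nia
Nia → Jae
Mae → Ivy
Wes → Cal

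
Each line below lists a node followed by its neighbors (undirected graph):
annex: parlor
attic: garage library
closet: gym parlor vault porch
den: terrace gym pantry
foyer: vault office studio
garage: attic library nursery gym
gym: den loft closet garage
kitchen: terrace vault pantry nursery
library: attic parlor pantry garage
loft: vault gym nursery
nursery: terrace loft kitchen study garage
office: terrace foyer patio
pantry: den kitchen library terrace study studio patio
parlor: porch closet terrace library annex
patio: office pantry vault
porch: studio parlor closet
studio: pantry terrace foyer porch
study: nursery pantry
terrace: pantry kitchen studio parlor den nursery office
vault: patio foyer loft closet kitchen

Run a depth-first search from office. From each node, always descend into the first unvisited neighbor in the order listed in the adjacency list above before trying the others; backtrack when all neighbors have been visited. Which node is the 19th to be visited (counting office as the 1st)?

study

Visit office
office → terrace
terrace → pantry
pantry → den
den → gym
gym → loft
loft → vault
vault → patio
vault → foyer
foyer → studio
studio → porch
porch → parlor
parlor → closet
parlor → library
library → attic
attic → garage
garage → nursery
nursery → kitchen
nursery → study
parlor → annex

Visit order: office, terrace, pantry, den, gym, loft, vault, patio, foyer, studio, porch, parlor, closet, library, attic, garage, nursery, kitchen, study, annex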